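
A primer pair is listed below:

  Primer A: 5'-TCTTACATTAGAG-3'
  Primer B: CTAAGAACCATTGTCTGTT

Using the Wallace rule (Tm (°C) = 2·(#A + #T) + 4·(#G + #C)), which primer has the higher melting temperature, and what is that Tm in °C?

Primer B, 52°C

Primer A: A+T=9, G+C=4 → Tm = 2(9)+4(4) = 34°C
Primer B: A+T=12, G+C=7 → Tm = 2(12)+4(7) = 52°C
34°C vs 52°C → primer B is higher.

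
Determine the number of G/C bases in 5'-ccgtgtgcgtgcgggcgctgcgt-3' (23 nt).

18

Scanning the sequence gives C=7, T=5, A=0, G=11.
Total G or C: 11 + 7 = 18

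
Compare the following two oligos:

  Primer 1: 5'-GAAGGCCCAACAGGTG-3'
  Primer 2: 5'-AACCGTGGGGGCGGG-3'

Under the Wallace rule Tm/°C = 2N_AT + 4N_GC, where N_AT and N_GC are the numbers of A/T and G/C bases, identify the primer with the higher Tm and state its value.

Primer 2, 54°C

Primer 1: A+T=6, G+C=10 → Tm = 2(6)+4(10) = 52°C
Primer 2: A+T=3, G+C=12 → Tm = 2(3)+4(12) = 54°C
52°C vs 54°C → primer 2 is higher.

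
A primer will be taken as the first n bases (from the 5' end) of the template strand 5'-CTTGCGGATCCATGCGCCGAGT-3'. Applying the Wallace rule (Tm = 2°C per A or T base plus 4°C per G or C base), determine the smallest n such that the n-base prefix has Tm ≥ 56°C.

n = 17

First 16 bases: CTTGCGGATCCATGCG → Tm = 52°C (< 56°C)
First 17 bases: CTTGCGGATCCATGCGC → Tm = 56°C (≥ 56°C)
Each additional base adds 2°C (A/T) or 4°C (G/C), so Tm is non-decreasing in n; n = 17 is the first length to reach 56°C.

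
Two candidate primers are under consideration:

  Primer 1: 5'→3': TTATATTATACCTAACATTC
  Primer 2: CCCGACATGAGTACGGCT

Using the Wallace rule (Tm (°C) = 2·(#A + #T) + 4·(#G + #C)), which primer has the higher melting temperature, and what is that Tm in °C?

Primer 2, 58°C

Primer 1: A+T=16, G+C=4 → Tm = 2(16)+4(4) = 48°C
Primer 2: A+T=7, G+C=11 → Tm = 2(7)+4(11) = 58°C
48°C vs 58°C → primer 2 is higher.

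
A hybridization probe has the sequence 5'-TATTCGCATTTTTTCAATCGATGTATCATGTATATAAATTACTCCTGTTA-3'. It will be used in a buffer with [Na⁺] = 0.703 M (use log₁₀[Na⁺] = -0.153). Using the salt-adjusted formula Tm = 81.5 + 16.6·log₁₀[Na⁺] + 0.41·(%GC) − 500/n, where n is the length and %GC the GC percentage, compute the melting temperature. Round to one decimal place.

Length n = 50. Scanning the sequence gives A=14, C=8, G=5, T=23.
G+C = 13, so %GC = 13/50 × 100 = 26%
Salt term: 16.6 × (-0.153) = -2.54
GC term: 0.41 × 26 = 10.66; length term: −500/50 = −10
Tm = 81.5 + (-2.54) + 10.66 − 10 = 79.62 → 79.6°C

79.6°C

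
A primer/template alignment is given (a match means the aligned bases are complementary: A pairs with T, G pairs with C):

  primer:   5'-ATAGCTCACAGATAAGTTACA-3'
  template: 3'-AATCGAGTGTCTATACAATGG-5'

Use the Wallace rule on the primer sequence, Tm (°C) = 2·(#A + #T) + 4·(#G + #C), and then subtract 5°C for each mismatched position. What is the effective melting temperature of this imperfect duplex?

41°C

Primer base counts: A=9, T=5, G=3, C=4 → A+T=14, G+C=7
Perfect-match Tm = 2(14) + 4(7) = 28 + 28 = 56°C
Mismatches (positions where the bases are not complementary): 3 (at positions 1, 15, 21)
Effective Tm = 56 − 3×5 = 56 − 15 = 41°C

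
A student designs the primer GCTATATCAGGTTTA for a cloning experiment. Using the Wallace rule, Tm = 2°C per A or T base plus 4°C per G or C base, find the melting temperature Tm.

40°C

Base counts: C=2, T=6, A=4, G=3
A+T = 10, G+C = 5
Tm = 4·5 + 2·10 = 20 + 20 = 40°C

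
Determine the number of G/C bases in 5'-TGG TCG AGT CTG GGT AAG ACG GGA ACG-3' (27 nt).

Counting bases: G=12, A=6, T=5, C=4
Total G or C: 12 + 4 = 16

16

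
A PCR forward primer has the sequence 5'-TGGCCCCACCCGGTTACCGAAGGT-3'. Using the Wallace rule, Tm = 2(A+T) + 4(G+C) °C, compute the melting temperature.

80°C

C=9, A=4, T=4, G=7
AT pairs contribute 8, GC pairs contribute 16.
Tm = 2(8) + 4(16) = 16 + 64 = 80°C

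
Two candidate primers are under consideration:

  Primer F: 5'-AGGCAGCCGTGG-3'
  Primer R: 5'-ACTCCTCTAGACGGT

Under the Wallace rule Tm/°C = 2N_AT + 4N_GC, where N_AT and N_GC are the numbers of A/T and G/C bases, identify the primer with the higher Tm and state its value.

Primer F: A+T=3, G+C=9 → Tm = 2(3)+4(9) = 42°C
Primer R: A+T=7, G+C=8 → Tm = 2(7)+4(8) = 46°C
42°C vs 46°C → primer R is higher.

Primer R, 46°C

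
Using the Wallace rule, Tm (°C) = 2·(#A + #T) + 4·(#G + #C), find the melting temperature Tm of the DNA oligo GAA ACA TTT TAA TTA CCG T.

48°C

Scanning the sequence gives A=7, G=2, T=7, C=3.
A+T = 14, G+C = 5
Tm = 2×14 + 4×5 = 48°C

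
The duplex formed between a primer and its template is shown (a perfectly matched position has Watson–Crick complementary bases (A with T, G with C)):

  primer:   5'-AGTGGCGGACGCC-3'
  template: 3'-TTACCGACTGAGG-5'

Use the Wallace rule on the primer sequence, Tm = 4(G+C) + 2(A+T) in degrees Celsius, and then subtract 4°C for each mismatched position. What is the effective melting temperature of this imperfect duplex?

Primer base counts: A=2, T=1, G=6, C=4 → A+T=3, G+C=10
Perfect-match Tm = 2(3) + 4(10) = 6 + 40 = 46°C
Mismatches (positions where the bases are not complementary): 3 (at positions 2, 7, 11)
Effective Tm = 46 − 3×4 = 46 − 12 = 34°C

34°C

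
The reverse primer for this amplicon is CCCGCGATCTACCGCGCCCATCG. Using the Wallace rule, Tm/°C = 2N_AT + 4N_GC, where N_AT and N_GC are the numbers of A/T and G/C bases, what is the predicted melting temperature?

80°C

Counting bases: C=12, G=5, T=3, A=3
A+T = 6, G+C = 17
Tm = 2×6 + 4×17 = 80°C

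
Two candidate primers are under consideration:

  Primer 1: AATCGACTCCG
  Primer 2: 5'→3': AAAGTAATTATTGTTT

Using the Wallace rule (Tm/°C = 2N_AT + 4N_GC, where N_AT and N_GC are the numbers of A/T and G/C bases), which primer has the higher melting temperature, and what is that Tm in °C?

Primer 2, 36°C

Primer 1: A+T=5, G+C=6 → Tm = 2(5)+4(6) = 34°C
Primer 2: A+T=14, G+C=2 → Tm = 2(14)+4(2) = 36°C
34°C vs 36°C → primer 2 is higher.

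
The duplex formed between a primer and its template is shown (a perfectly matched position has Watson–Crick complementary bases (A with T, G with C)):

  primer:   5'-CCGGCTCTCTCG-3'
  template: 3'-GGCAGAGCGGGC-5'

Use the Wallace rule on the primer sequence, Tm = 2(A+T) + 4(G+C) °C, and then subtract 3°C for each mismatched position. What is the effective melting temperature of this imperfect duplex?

Primer base counts: A=0, T=3, G=3, C=6 → A+T=3, G+C=9
Perfect-match Tm = 2(3) + 4(9) = 6 + 36 = 42°C
Mismatches (positions where the bases are not complementary): 3 (at positions 4, 8, 10)
Effective Tm = 42 − 3×3 = 42 − 9 = 33°C

33°C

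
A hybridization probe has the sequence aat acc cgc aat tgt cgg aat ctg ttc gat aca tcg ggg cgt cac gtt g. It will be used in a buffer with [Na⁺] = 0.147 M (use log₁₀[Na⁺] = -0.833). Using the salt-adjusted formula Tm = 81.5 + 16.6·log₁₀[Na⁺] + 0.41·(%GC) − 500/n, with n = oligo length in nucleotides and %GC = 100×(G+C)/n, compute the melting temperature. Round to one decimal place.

78.4°C

Length n = 49. Base counts: G=13, T=13, A=11, C=12
G+C = 25, so %GC = 25/49 × 100 = 51.02%
Salt term: 16.6 × (-0.833) = -13.828
GC term: 0.41 × 51.02 = 20.918; length term: −500/49 = −10.204
Tm = 81.5 + (-13.828) + 20.918 − 10.204 = 78.386 → 78.4°C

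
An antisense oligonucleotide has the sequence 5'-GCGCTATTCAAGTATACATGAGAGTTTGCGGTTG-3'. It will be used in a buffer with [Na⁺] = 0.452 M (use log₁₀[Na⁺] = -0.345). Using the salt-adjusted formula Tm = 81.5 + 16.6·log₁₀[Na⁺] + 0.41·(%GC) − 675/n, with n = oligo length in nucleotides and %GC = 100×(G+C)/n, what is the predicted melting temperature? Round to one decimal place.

Length n = 34. Counting bases: A=8, C=5, T=11, G=10
G+C = 15, so %GC = 15/34 × 100 = 44.118%
Salt term: 16.6 × (-0.345) = -5.727
GC term: 0.41 × 44.118 = 18.088; length term: −675/34 = −19.853
Tm = 81.5 + (-5.727) + 18.088 − 19.853 = 74.008 → 74.0°C

74.0°C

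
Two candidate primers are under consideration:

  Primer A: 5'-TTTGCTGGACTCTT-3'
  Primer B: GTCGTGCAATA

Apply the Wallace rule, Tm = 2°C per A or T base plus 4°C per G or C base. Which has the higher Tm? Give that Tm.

Primer A: A+T=8, G+C=6 → Tm = 2(8)+4(6) = 40°C
Primer B: A+T=6, G+C=5 → Tm = 2(6)+4(5) = 32°C
40°C vs 32°C → primer A is higher.

Primer A, 40°C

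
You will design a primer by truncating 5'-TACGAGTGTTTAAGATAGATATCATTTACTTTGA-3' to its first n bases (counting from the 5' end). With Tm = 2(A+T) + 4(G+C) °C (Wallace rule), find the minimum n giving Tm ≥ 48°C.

First 17 bases: TACGAGTGTTTAAGATA → Tm = 44°C (< 48°C)
First 18 bases: TACGAGTGTTTAAGATAG → Tm = 48°C (≥ 48°C)
Each additional base adds 2°C (A/T) or 4°C (G/C), so Tm is non-decreasing in n; n = 18 is the first length to reach 48°C.

n = 18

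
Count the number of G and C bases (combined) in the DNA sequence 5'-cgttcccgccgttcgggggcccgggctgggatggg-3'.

28

Base counts: T=6, G=17, A=1, C=11
G+C = 17 + 11 = 28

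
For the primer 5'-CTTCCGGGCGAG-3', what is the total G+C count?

Counting bases: T=2, A=1, G=5, C=4
Total G or C: 5 + 4 = 9

9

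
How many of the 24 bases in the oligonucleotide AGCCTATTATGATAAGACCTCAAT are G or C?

G=3, C=5, A=9, T=7
G+C = 3 + 5 = 8

8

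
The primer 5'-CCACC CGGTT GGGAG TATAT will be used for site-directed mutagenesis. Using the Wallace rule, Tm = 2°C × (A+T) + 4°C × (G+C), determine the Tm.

62°C

Scanning the sequence gives T=5, G=6, C=5, A=4.
A+T = 9, G+C = 11
Tm = 2×9 + 4×11 = 62°C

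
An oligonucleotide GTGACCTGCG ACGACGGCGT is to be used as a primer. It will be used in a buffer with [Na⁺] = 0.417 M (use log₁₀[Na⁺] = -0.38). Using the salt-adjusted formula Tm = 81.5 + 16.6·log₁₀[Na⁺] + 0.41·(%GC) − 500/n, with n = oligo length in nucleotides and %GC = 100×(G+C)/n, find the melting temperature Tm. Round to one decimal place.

Length n = 20. Counting bases: C=6, A=3, G=8, T=3
G+C = 14, so %GC = 14/20 × 100 = 70%
Salt term: 16.6 × (-0.38) = -6.308
GC term: 0.41 × 70 = 28.7; length term: −500/20 = −25
Tm = 81.5 + (-6.308) + 28.7 − 25 = 78.892 → 78.9°C

78.9°C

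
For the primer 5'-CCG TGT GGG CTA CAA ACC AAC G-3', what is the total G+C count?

C=7, A=6, G=6, T=3
Total G or C: 6 + 7 = 13

13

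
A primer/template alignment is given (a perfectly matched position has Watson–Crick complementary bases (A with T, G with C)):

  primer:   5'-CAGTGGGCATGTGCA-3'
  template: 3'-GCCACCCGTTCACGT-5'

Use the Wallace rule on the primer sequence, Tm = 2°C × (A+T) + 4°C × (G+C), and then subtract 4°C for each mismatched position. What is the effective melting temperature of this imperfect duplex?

40°C

Primer base counts: A=3, T=3, G=6, C=3 → A+T=6, G+C=9
Perfect-match Tm = 2(6) + 4(9) = 12 + 36 = 48°C
Mismatches (positions where the bases are not complementary): 2 (at positions 2, 10)
Effective Tm = 48 − 2×4 = 48 − 8 = 40°C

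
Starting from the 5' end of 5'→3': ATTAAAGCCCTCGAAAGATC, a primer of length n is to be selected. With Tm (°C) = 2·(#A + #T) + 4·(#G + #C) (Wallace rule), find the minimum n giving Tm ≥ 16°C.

n = 7

First 6 bases: ATTAAA → Tm = 12°C (< 16°C)
First 7 bases: ATTAAAG → Tm = 16°C (≥ 16°C)
Since every base adds ≥2°C, Tm only increases with n, so the threshold is first crossed at n = 7.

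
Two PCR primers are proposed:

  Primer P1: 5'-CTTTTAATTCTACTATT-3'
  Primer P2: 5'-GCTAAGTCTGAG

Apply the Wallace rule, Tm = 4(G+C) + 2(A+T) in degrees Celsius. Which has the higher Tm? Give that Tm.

Primer P1: A+T=14, G+C=3 → Tm = 2(14)+4(3) = 40°C
Primer P2: A+T=6, G+C=6 → Tm = 2(6)+4(6) = 36°C
40°C vs 36°C → primer P1 is higher.

Primer P1, 40°C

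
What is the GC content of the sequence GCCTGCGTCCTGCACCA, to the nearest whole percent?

71%

Scanning the sequence gives C=8, T=3, A=2, G=4.
G+C = 4 + 8 = 12 out of 17 bases
%GC = 12/17 × 100 = 70.59% ≈ 71%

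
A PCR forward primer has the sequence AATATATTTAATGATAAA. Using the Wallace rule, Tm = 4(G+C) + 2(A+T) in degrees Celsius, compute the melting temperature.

G=1, A=10, C=0, T=7
So N_AT = 17 and N_GC = 1.
Tm = 2×17 + 4×1 = 38°C

38°C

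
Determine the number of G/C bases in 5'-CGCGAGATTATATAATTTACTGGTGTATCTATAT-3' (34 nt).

10

C=4, A=10, T=14, G=6
Total G or C: 6 + 4 = 10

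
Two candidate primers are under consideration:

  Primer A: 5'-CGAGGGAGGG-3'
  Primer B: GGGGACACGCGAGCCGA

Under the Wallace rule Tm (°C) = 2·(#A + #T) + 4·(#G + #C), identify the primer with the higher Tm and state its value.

Primer B, 60°C

Primer A: A+T=2, G+C=8 → Tm = 2(2)+4(8) = 36°C
Primer B: A+T=4, G+C=13 → Tm = 2(4)+4(13) = 60°C
36°C vs 60°C → primer B is higher.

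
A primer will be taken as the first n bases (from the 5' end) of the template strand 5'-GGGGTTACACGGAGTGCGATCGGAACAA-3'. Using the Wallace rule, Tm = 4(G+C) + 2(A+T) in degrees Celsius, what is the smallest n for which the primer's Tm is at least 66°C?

n = 21

First 20 bases: GGGGTTACACGGAGTGCGAT → Tm = 64°C (< 66°C)
First 21 bases: GGGGTTACACGGAGTGCGATC → Tm = 68°C (≥ 66°C)
Each additional base adds 2°C (A/T) or 4°C (G/C), so Tm is non-decreasing in n; n = 21 is the first length to reach 66°C.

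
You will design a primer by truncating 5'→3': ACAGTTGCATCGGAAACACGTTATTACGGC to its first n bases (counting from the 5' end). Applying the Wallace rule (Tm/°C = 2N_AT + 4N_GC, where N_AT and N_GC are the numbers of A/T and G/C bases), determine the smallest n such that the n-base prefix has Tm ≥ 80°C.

n = 28

First 27 bases: ACAGTTGCATCGGAAACACGTTATTAC → Tm = 76°C (< 80°C)
First 28 bases: ACAGTTGCATCGGAAACACGTTATTACG → Tm = 80°C (≥ 80°C)
Since every base adds ≥2°C, Tm only increases with n, so the threshold is first crossed at n = 28.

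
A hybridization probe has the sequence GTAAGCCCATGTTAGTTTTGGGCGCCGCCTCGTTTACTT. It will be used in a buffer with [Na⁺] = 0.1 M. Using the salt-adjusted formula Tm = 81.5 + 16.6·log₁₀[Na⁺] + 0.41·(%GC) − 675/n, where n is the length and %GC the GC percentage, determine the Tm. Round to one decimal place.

Length n = 39. C=10, G=10, A=5, T=14
G+C = 20, so %GC = 20/39 × 100 = 51.282%
Salt term: 16.6 × (-1) = -16.6
GC term: 0.41 × 51.282 = 21.026; length term: −675/39 = −17.308
Tm = 81.5 + (-16.6) + 21.026 − 17.308 = 68.618 → 68.6°C

68.6°C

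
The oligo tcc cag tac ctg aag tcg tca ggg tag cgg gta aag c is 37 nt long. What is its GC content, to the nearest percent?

57%

Counting bases: C=9, T=7, A=9, G=12
G+C = 12 + 9 = 21 out of 37 bases
%GC = 21/37 × 100 = 56.76% ≈ 57%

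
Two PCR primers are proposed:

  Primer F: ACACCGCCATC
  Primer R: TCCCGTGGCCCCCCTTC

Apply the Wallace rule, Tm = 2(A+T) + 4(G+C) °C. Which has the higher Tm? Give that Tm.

Primer F: A+T=4, G+C=7 → Tm = 2(4)+4(7) = 36°C
Primer R: A+T=4, G+C=13 → Tm = 2(4)+4(13) = 60°C
36°C vs 60°C → primer R is higher.

Primer R, 60°C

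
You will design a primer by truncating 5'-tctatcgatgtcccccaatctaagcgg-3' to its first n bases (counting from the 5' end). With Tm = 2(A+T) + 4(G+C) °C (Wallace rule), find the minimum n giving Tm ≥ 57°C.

First 19 bases: TCTATCGATGTCCCCCAAT → Tm = 56°C (< 57°C)
First 20 bases: TCTATCGATGTCCCCCAATC → Tm = 60°C (≥ 57°C)
Since every base adds ≥2°C, Tm only increases with n, so the threshold is first crossed at n = 20.

n = 20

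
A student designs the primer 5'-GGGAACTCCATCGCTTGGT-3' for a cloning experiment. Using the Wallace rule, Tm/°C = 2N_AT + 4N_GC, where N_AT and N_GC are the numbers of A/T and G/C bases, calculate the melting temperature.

60°C

Counting bases: A=3, G=6, T=5, C=5
A+T = 8, G+C = 11
Tm = 4·11 + 2·8 = 44 + 16 = 60°C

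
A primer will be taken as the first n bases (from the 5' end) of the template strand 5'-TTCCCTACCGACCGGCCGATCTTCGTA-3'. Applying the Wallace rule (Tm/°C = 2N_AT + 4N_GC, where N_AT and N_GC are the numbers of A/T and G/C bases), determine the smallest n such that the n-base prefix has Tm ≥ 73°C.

First 22 bases: TTCCCTACCGACCGGCCGATCT → Tm = 72°C (< 73°C)
First 23 bases: TTCCCTACCGACCGGCCGATCTT → Tm = 74°C (≥ 73°C)
Each additional base adds 2°C (A/T) or 4°C (G/C), so Tm is non-decreasing in n; n = 23 is the first length to reach 73°C.

n = 23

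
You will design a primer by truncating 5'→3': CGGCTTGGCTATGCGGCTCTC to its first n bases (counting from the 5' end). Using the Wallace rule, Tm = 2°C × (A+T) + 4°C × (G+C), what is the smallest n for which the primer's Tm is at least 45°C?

First 13 bases: CGGCTTGGCTATG → Tm = 42°C (< 45°C)
First 14 bases: CGGCTTGGCTATGC → Tm = 46°C (≥ 45°C)
Each additional base adds 2°C (A/T) or 4°C (G/C), so Tm is non-decreasing in n; n = 14 is the first length to reach 45°C.

n = 14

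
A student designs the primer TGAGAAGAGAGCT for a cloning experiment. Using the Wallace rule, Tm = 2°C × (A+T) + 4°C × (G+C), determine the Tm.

38°C

A=5, G=5, C=1, T=2
So N_AT = 7 and N_GC = 6.
Tm = 2×7 + 4×6 = 38°C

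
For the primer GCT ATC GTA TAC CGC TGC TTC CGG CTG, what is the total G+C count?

Base counts: G=7, A=3, T=8, C=9
G+C = 7 + 9 = 16

16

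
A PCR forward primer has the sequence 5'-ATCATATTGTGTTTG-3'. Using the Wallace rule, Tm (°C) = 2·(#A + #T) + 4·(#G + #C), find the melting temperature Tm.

Base counts: G=3, T=8, A=3, C=1
A+T = 11, G+C = 4
Tm = 4·4 + 2·11 = 16 + 22 = 38°C

38°C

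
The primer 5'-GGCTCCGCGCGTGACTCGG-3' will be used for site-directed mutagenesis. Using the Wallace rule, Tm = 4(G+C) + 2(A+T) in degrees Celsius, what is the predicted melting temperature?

68°C

Scanning the sequence gives A=1, G=8, C=7, T=3.
So N_AT = 4 and N_GC = 15.
Tm = 2×4 + 4×15 = 68°C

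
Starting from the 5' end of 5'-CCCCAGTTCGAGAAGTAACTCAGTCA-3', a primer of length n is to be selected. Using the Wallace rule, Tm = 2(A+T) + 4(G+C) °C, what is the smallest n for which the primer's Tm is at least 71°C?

First 23 bases: CCCCAGTTCGAGAAGTAACTCAG → Tm = 70°C (< 71°C)
First 24 bases: CCCCAGTTCGAGAAGTAACTCAGT → Tm = 72°C (≥ 71°C)
Each additional base adds 2°C (A/T) or 4°C (G/C), so Tm is non-decreasing in n; n = 24 is the first length to reach 71°C.

n = 24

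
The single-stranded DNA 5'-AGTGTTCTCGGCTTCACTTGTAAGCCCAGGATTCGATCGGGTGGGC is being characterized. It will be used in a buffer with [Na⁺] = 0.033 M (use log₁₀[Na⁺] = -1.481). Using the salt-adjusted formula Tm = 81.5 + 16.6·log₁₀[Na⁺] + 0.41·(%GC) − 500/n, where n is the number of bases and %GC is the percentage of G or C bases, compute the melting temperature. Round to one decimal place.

69.2°C

Length n = 46. T=13, A=7, C=11, G=15
G+C = 26, so %GC = 26/46 × 100 = 56.522%
Salt term: 16.6 × (-1.481) = -24.585
GC term: 0.41 × 56.522 = 23.174; length term: −500/46 = −10.87
Tm = 81.5 + (-24.585) + 23.174 − 10.87 = 69.219 → 69.2°C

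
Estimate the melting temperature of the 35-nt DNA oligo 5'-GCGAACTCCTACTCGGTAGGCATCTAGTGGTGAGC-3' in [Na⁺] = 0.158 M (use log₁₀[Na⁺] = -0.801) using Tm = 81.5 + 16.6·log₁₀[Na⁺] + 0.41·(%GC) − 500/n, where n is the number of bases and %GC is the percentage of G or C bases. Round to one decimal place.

Length n = 35. C=9, T=8, A=7, G=11
G+C = 20, so %GC = 20/35 × 100 = 57.143%
Salt term: 16.6 × (-0.801) = -13.297
GC term: 0.41 × 57.143 = 23.429; length term: −500/35 = −14.286
Tm = 81.5 + (-13.297) + 23.429 − 14.286 = 77.346 → 77.3°C

77.3°C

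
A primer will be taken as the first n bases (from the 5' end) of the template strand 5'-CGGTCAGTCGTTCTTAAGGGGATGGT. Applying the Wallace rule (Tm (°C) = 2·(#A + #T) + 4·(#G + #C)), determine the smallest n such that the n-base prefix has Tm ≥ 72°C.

n = 24

First 23 bases: CGGTCAGTCGTTCTTAAGGGGAT → Tm = 70°C (< 72°C)
First 24 bases: CGGTCAGTCGTTCTTAAGGGGATG → Tm = 74°C (≥ 72°C)
Since every base adds ≥2°C, Tm only increases with n, so the threshold is first crossed at n = 24.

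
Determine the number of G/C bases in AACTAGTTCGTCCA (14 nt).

C=4, A=4, G=2, T=4
G+C = 2 + 4 = 6

6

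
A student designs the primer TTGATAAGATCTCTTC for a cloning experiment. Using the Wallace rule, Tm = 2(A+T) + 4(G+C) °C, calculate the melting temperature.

42°C

Base counts: A=4, G=2, C=3, T=7
A+T = 11, G+C = 5
Tm = 2×11 + 4×5 = 42°C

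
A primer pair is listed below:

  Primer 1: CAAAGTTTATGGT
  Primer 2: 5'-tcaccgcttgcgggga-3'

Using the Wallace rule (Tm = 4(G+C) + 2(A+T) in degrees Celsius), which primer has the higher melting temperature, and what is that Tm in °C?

Primer 2, 54°C

Primer 1: A+T=9, G+C=4 → Tm = 2(9)+4(4) = 34°C
Primer 2: A+T=5, G+C=11 → Tm = 2(5)+4(11) = 54°C
34°C vs 54°C → primer 2 is higher.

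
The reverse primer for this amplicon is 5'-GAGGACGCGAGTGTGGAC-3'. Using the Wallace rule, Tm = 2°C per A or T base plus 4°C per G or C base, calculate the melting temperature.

Base counts: G=9, A=4, T=2, C=3
AT pairs contribute 6, GC pairs contribute 12.
Tm = 2(6) + 4(12) = 12 + 48 = 60°C

60°C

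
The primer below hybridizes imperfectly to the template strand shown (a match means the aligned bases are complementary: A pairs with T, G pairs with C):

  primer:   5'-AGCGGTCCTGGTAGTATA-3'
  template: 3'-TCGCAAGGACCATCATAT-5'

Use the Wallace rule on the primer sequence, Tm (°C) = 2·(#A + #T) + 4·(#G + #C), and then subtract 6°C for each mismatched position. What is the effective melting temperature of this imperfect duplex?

Primer base counts: A=4, T=5, G=6, C=3 → A+T=9, G+C=9
Perfect-match Tm = 2(9) + 4(9) = 18 + 36 = 54°C
Mismatches (positions where the bases are not complementary): 1 (at position 5)
Effective Tm = 54 − 1×6 = 54 − 6 = 48°C

48°C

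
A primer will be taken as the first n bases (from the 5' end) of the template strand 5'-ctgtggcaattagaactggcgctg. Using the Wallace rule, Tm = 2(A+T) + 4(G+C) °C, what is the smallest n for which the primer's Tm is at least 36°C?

n = 13

First 12 bases: CTGTGGCAATTA → Tm = 34°C (< 36°C)
First 13 bases: CTGTGGCAATTAG → Tm = 38°C (≥ 36°C)
Since every base adds ≥2°C, Tm only increases with n, so the threshold is first crossed at n = 13.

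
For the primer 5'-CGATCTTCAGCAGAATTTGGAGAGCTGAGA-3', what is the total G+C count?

Counting bases: C=5, T=7, G=9, A=9
G+C = 9 + 5 = 14

14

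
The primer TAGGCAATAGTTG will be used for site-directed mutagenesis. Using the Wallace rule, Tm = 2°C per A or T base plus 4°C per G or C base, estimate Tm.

Scanning the sequence gives C=1, G=4, T=4, A=4.
So N_AT = 8 and N_GC = 5.
Tm = 2(8) + 4(5) = 16 + 20 = 36°C

36°C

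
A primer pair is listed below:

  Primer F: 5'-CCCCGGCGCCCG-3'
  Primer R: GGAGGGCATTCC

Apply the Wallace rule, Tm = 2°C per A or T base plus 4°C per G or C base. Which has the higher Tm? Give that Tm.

Primer F: A+T=0, G+C=12 → Tm = 2(0)+4(12) = 48°C
Primer R: A+T=4, G+C=8 → Tm = 2(4)+4(8) = 40°C
48°C vs 40°C → primer F is higher.

Primer F, 48°C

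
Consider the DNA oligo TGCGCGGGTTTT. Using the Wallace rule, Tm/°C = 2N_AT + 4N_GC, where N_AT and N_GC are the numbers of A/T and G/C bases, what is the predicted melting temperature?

38°C

Scanning the sequence gives G=5, T=5, A=0, C=2.
A+T = 5, G+C = 7
Tm = 2(5) + 4(7) = 10 + 28 = 38°C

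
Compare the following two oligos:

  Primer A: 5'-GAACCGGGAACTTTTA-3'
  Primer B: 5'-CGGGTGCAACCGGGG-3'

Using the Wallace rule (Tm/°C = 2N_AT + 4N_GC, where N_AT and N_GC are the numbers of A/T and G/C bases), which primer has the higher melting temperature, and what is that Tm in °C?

Primer A: A+T=9, G+C=7 → Tm = 2(9)+4(7) = 46°C
Primer B: A+T=3, G+C=12 → Tm = 2(3)+4(12) = 54°C
46°C vs 54°C → primer B is higher.

Primer B, 54°C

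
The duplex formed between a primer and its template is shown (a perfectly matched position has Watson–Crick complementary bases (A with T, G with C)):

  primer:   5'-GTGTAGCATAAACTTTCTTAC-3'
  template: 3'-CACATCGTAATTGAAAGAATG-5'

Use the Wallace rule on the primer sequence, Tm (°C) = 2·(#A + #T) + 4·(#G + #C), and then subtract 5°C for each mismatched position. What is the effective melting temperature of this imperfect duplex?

51°C

Primer base counts: A=6, T=8, G=3, C=4 → A+T=14, G+C=7
Perfect-match Tm = 2(14) + 4(7) = 28 + 28 = 56°C
Mismatches (positions where the bases are not complementary): 1 (at position 10)
Effective Tm = 56 − 1×5 = 56 − 5 = 51°C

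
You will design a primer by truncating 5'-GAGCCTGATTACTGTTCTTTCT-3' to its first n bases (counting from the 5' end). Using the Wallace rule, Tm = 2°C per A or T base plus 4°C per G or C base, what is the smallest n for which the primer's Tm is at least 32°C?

n = 11

First 10 bases: GAGCCTGATT → Tm = 30°C (< 32°C)
First 11 bases: GAGCCTGATTA → Tm = 32°C (≥ 32°C)
Each additional base adds 2°C (A/T) or 4°C (G/C), so Tm is non-decreasing in n; n = 11 is the first length to reach 32°C.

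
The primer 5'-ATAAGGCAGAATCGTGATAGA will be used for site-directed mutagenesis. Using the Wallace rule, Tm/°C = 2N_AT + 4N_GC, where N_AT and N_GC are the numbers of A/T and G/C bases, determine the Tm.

58°C

A=9, T=4, G=6, C=2
AT pairs contribute 13, GC pairs contribute 8.
Tm = 4·8 + 2·13 = 32 + 26 = 58°C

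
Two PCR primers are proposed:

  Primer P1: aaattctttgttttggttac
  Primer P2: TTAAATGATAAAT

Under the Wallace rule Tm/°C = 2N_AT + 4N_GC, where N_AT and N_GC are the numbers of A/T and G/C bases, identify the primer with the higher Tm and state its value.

Primer P1, 50°C

Primer P1: A+T=15, G+C=5 → Tm = 2(15)+4(5) = 50°C
Primer P2: A+T=12, G+C=1 → Tm = 2(12)+4(1) = 28°C
50°C vs 28°C → primer P1 is higher.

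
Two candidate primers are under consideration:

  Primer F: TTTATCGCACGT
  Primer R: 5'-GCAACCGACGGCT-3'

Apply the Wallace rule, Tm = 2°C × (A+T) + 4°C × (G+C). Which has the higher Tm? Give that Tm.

Primer F: A+T=7, G+C=5 → Tm = 2(7)+4(5) = 34°C
Primer R: A+T=4, G+C=9 → Tm = 2(4)+4(9) = 44°C
34°C vs 44°C → primer R is higher.

Primer R, 44°C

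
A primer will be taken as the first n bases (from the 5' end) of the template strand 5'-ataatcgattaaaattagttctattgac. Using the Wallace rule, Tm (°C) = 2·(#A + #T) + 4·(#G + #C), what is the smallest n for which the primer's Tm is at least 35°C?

First 15 bases: ATAATCGATTAAAAT → Tm = 34°C (< 35°C)
First 16 bases: ATAATCGATTAAAATT → Tm = 36°C (≥ 35°C)
Since every base adds ≥2°C, Tm only increases with n, so the threshold is first crossed at n = 16.

n = 16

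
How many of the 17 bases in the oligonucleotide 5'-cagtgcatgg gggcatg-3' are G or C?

11

C=3, G=8, T=3, A=3
G+C = 8 + 3 = 11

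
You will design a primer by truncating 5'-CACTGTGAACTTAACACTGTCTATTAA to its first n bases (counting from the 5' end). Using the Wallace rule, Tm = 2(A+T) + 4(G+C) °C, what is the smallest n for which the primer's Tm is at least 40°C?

n = 15

First 14 bases: CACTGTGAACTTAA → Tm = 38°C (< 40°C)
First 15 bases: CACTGTGAACTTAAC → Tm = 42°C (≥ 40°C)
Since every base adds ≥2°C, Tm only increases with n, so the threshold is first crossed at n = 15.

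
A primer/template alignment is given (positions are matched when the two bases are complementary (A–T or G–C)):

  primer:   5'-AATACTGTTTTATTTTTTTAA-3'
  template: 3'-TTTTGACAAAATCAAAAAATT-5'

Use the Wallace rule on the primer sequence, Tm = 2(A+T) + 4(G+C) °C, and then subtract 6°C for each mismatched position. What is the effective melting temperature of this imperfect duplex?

Primer base counts: A=6, T=13, G=1, C=1 → A+T=19, G+C=2
Perfect-match Tm = 2(19) + 4(2) = 38 + 8 = 46°C
Mismatches (positions where the bases are not complementary): 2 (at positions 3, 13)
Effective Tm = 46 − 2×6 = 46 − 12 = 34°C

34°C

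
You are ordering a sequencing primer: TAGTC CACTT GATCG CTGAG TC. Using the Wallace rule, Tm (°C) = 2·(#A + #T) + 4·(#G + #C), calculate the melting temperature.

66°C

A=4, G=5, T=7, C=6
A+T = 11, G+C = 11
Tm = 2(11) + 4(11) = 22 + 44 = 66°C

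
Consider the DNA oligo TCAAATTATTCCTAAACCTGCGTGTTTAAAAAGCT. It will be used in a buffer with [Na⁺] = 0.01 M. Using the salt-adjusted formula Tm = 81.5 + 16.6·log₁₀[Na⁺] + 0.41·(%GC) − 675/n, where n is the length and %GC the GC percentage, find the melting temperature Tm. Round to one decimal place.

41.9°C

Length n = 35. Counting bases: A=12, G=4, T=12, C=7
G+C = 11, so %GC = 11/35 × 100 = 31.429%
Salt term: 16.6 × (-2) = -33.2
GC term: 0.41 × 31.429 = 12.886; length term: −675/35 = −19.286
Tm = 81.5 + (-33.2) + 12.886 − 19.286 = 41.9 → 41.9°C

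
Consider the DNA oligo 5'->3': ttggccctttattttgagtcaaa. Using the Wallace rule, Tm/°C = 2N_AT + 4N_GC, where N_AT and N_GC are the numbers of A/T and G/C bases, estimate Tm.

62°C

Base counts: T=10, A=5, G=4, C=4
AT pairs contribute 15, GC pairs contribute 8.
Tm = 2×15 + 4×8 = 62°C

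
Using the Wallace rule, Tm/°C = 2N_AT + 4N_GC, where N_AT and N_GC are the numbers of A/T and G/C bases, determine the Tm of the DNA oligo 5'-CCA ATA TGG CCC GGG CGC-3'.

62°C

A=3, C=7, G=6, T=2
So N_AT = 5 and N_GC = 13.
Tm = 4·13 + 2·5 = 52 + 10 = 62°C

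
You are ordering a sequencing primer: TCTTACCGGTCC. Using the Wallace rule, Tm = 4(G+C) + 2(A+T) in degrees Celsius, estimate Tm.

38°C

Base counts: T=4, G=2, C=5, A=1
AT pairs contribute 5, GC pairs contribute 7.
Tm = 4·7 + 2·5 = 28 + 10 = 38°C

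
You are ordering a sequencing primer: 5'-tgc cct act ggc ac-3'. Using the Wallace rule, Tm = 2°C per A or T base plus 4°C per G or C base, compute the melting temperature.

Base counts: G=3, C=6, A=2, T=3
AT pairs contribute 5, GC pairs contribute 9.
Tm = 4·9 + 2·5 = 36 + 10 = 46°C

46°C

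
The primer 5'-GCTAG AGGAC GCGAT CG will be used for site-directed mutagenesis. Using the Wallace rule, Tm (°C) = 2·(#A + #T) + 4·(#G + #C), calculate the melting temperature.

Scanning the sequence gives C=4, T=2, G=7, A=4.
AT pairs contribute 6, GC pairs contribute 11.
Tm = 2(6) + 4(11) = 12 + 44 = 56°C

56°C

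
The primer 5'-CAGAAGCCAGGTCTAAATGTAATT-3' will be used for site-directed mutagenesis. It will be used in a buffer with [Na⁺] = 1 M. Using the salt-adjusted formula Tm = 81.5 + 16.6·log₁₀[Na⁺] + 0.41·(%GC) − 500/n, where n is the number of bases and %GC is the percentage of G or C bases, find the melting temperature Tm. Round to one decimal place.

76.0°C

Length n = 24. Base counts: G=5, C=4, A=9, T=6
G+C = 9, so %GC = 9/24 × 100 = 37.5%
Salt term: 16.6 × (0) = 0
GC term: 0.41 × 37.5 = 15.375; length term: −500/24 = −20.833
Tm = 81.5 + (0) + 15.375 − 20.833 = 76.042 → 76.0°C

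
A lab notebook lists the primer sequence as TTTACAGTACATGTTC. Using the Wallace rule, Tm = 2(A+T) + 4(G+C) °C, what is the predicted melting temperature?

42°C

Base counts: T=7, A=4, G=2, C=3
So N_AT = 11 and N_GC = 5.
Tm = 2×11 + 4×5 = 42°C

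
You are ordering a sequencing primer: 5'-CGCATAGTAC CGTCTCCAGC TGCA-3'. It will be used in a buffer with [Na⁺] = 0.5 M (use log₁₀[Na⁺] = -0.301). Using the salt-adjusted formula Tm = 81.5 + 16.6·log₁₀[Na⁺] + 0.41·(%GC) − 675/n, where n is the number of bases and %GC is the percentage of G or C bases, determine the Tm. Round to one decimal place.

72.3°C

Length n = 24. Base counts: C=9, G=5, T=5, A=5
G+C = 14, so %GC = 14/24 × 100 = 58.333%
Salt term: 16.6 × (-0.301) = -4.997
GC term: 0.41 × 58.333 = 23.917; length term: −675/24 = −28.125
Tm = 81.5 + (-4.997) + 23.917 − 28.125 = 72.295 → 72.3°C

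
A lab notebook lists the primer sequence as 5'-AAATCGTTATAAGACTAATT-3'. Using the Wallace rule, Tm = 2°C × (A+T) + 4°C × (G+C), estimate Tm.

Base counts: A=9, C=2, T=7, G=2
So N_AT = 16 and N_GC = 4.
Tm = 4·4 + 2·16 = 16 + 32 = 48°C

48°C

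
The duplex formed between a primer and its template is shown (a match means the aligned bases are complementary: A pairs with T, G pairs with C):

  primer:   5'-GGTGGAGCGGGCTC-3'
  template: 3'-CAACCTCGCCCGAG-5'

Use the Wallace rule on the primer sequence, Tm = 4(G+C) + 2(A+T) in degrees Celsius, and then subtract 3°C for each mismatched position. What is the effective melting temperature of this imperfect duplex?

47°C

Primer base counts: A=1, T=2, G=8, C=3 → A+T=3, G+C=11
Perfect-match Tm = 2(3) + 4(11) = 6 + 44 = 50°C
Mismatches (positions where the bases are not complementary): 1 (at position 2)
Effective Tm = 50 − 1×3 = 50 − 3 = 47°C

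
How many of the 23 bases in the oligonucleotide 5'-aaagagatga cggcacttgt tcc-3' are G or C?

11

Scanning the sequence gives G=6, T=5, C=5, A=7.
Total G or C: 6 + 5 = 11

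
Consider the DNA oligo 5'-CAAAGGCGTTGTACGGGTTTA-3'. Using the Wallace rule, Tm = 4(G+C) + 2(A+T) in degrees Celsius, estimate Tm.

62°C

Scanning the sequence gives G=7, C=3, A=5, T=6.
A+T = 11, G+C = 10
Tm = 4·10 + 2·11 = 40 + 22 = 62°C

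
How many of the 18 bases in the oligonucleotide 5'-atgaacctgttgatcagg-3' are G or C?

8

Counting bases: A=5, G=5, C=3, T=5
Total G or C: 5 + 3 = 8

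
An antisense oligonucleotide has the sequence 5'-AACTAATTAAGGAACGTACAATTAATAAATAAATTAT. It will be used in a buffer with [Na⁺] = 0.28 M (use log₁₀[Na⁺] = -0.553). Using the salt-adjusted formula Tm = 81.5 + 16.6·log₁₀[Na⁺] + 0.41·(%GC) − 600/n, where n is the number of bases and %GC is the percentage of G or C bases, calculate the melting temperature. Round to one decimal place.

Length n = 37. Counting bases: G=3, C=3, A=20, T=11
G+C = 6, so %GC = 6/37 × 100 = 16.216%
Salt term: 16.6 × (-0.553) = -9.18
GC term: 0.41 × 16.216 = 6.649; length term: −600/37 = −16.216
Tm = 81.5 + (-9.18) + 6.649 − 16.216 = 62.753 → 62.8°C

62.8°C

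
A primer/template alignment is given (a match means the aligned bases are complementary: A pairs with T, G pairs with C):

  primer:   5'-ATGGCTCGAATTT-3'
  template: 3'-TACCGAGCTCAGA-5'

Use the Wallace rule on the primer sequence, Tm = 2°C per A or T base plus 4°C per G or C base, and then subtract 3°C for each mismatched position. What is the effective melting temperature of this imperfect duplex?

Primer base counts: A=3, T=5, G=3, C=2 → A+T=8, G+C=5
Perfect-match Tm = 2(8) + 4(5) = 16 + 20 = 36°C
Mismatches (positions where the bases are not complementary): 2 (at positions 10, 12)
Effective Tm = 36 − 2×3 = 36 − 6 = 30°C

30°C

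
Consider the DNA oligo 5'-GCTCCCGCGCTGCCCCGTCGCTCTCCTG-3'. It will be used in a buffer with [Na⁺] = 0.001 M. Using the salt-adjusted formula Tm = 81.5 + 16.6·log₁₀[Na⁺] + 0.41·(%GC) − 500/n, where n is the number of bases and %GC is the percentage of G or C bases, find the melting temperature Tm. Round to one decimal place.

46.1°C

Length n = 28. Base counts: G=7, A=0, C=15, T=6
G+C = 22, so %GC = 22/28 × 100 = 78.571%
Salt term: 16.6 × (-3) = -49.8
GC term: 0.41 × 78.571 = 32.214; length term: −500/28 = −17.857
Tm = 81.5 + (-49.8) + 32.214 − 17.857 = 46.057 → 46.1°C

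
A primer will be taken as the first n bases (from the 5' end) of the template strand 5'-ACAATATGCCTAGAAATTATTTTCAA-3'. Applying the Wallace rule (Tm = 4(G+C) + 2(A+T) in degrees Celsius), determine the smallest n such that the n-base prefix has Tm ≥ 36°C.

n = 13

First 12 bases: ACAATATGCCTA → Tm = 32°C (< 36°C)
First 13 bases: ACAATATGCCTAG → Tm = 36°C (≥ 36°C)
Each additional base adds 2°C (A/T) or 4°C (G/C), so Tm is non-decreasing in n; n = 13 is the first length to reach 36°C.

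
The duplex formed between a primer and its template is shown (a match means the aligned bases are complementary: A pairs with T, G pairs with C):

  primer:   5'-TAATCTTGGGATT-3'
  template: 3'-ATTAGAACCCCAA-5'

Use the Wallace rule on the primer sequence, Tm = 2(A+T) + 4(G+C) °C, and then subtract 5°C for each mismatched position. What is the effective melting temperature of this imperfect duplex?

29°C

Primer base counts: A=3, T=6, G=3, C=1 → A+T=9, G+C=4
Perfect-match Tm = 2(9) + 4(4) = 18 + 16 = 34°C
Mismatches (positions where the bases are not complementary): 1 (at position 11)
Effective Tm = 34 − 1×5 = 34 − 5 = 29°C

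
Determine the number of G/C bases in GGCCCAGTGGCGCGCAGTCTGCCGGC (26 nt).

Counting bases: G=11, A=2, T=3, C=10
Total G or C: 11 + 10 = 21

21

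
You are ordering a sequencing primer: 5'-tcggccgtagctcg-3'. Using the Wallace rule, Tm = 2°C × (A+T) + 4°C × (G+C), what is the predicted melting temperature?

Scanning the sequence gives G=5, A=1, T=3, C=5.
A+T = 4, G+C = 10
Tm = 2×4 + 4×10 = 48°C

48°C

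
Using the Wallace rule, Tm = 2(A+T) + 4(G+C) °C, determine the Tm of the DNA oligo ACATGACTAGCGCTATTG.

Scanning the sequence gives G=4, C=4, A=5, T=5.
A+T = 10, G+C = 8
Tm = 2×10 + 4×8 = 52°C

52°C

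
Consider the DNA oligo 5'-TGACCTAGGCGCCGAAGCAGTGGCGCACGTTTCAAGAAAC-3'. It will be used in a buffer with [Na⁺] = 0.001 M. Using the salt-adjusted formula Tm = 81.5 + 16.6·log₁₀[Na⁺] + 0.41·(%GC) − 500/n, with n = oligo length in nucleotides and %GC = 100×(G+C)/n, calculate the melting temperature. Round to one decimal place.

42.8°C

Length n = 40. Counting bases: A=11, C=11, G=12, T=6
G+C = 23, so %GC = 23/40 × 100 = 57.5%
Salt term: 16.6 × (-3) = -49.8
GC term: 0.41 × 57.5 = 23.575; length term: −500/40 = −12.5
Tm = 81.5 + (-49.8) + 23.575 − 12.5 = 42.775 → 42.8°C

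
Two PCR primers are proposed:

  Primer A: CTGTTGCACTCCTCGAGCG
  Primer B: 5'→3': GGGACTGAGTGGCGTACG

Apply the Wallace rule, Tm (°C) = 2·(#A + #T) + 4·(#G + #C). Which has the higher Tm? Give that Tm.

Primer A: A+T=7, G+C=12 → Tm = 2(7)+4(12) = 62°C
Primer B: A+T=6, G+C=12 → Tm = 2(6)+4(12) = 60°C
62°C vs 60°C → primer A is higher.

Primer A, 62°C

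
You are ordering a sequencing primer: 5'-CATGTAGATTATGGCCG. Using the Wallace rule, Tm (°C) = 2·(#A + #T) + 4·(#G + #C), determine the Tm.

Counting bases: A=4, T=5, C=3, G=5
AT pairs contribute 9, GC pairs contribute 8.
Tm = 2×9 + 4×8 = 50°C

50°C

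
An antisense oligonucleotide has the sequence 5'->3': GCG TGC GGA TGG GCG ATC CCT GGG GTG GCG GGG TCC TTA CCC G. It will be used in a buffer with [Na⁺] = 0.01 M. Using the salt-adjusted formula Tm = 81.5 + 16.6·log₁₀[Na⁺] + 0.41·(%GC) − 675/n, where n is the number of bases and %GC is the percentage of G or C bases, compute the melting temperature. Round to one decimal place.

63.1°C

Length n = 43. Scanning the sequence gives C=12, G=20, T=8, A=3.
G+C = 32, so %GC = 32/43 × 100 = 74.419%
Salt term: 16.6 × (-2) = -33.2
GC term: 0.41 × 74.419 = 30.512; length term: −675/43 = −15.698
Tm = 81.5 + (-33.2) + 30.512 − 15.698 = 63.114 → 63.1°C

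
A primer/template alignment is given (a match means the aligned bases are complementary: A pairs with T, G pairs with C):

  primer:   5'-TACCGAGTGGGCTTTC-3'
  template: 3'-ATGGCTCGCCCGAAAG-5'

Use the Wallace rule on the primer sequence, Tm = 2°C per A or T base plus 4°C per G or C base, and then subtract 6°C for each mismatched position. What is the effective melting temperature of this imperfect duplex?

Primer base counts: A=2, T=5, G=5, C=4 → A+T=7, G+C=9
Perfect-match Tm = 2(7) + 4(9) = 14 + 36 = 50°C
Mismatches (positions where the bases are not complementary): 1 (at position 8)
Effective Tm = 50 − 1×6 = 50 − 6 = 44°C

44°C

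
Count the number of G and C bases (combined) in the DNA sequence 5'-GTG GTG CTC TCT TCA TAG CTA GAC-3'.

12

Base counts: T=8, C=6, G=6, A=4
Total G or C: 6 + 6 = 12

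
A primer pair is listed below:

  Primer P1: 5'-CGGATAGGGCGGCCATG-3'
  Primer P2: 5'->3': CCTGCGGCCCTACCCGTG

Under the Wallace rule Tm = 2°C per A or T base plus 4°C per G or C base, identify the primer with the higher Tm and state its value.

Primer P2, 64°C

Primer P1: A+T=5, G+C=12 → Tm = 2(5)+4(12) = 58°C
Primer P2: A+T=4, G+C=14 → Tm = 2(4)+4(14) = 64°C
58°C vs 64°C → primer P2 is higher.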